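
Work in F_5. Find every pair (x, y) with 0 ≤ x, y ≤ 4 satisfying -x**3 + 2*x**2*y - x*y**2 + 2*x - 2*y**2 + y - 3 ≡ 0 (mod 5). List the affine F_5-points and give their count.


Affine F_5-points: {(1, 3), (2, 2), (2, 4), (3, 1)}; count = 4.

For each of the 25 pairs (x, y) ∈ F_5², evaluate f(x, y) mod 5. Record the zeros.
  x = 0: [0↦2, 1↦1, 2↦1, 3↦2, 4↦4]  zeros at y ∈ ∅
  x = 1: [0↦3, 1↦3, 2↦2, 3↦0, 4↦2]  zeros at y ∈ {3}
  x = 2: [0↦3, 1↦3, 2↦0, 3↦4, 4↦0]  zeros at y ∈ {2, 4}
  x = 3: [0↦1, 1↦0, 2↦4, 3↦3, 4↦2]  zeros at y ∈ {1}
  x = 4: [0↦1, 1↦3, 2↦3, 3↦1, 4↦2]  zeros at y ∈ ∅
Collecting zeros: affine points = {(1, 3), (2, 2), (2, 4), (3, 1)}.
Total count |C(F_5)_aff| = 4.


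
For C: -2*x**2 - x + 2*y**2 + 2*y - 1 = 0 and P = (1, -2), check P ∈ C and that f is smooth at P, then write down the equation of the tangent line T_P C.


Tangent line at P: -5*x - 6*y - 7 = 0.

Step 1: f(1, -2) = 0, so P lies on C.
Step 2: partial derivatives
  f_x(x, y) = -4*x - 1, f_y(x, y) = 4*y + 2.
  f_x(P) = -5, f_y(P) = -6 (gradient nonzero, so P is smooth).
Step 3: tangent line at P: -5·(x − 1) + -6·(y − -2) = 0.
Expanding: -5*x - 6*y - 7 = 0.


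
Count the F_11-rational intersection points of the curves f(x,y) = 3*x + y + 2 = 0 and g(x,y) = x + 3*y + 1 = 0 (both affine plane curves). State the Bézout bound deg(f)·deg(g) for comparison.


Common zeros: {(9, 4)}; count = 1; Bézout bound = 1.

deg(f) = 1, deg(g) = 1, so Bézout bound = 1.
Scan x ∈ F_11. For each x, list the y ∈ F_11 with f(x, y) ≡ 0 and those with g(x, y) ≡ 0 (mod 11); the common zeros in that column are the intersection.
  x = 0: f ≡ 0 at y ∈ {9}; g ≡ 0 at y ∈ {7}; common: ∅.
  x = 1: f ≡ 0 at y ∈ {6}; g ≡ 0 at y ∈ {3}; common: ∅.
  x = 2: f ≡ 0 at y ∈ {3}; g ≡ 0 at y ∈ {10}; common: ∅.
  x = 3: f ≡ 0 at y ∈ {0}; g ≡ 0 at y ∈ {6}; common: ∅.
  x = 4: f ≡ 0 at y ∈ {8}; g ≡ 0 at y ∈ {2}; common: ∅.
  x = 5: f ≡ 0 at y ∈ {5}; g ≡ 0 at y ∈ {9}; common: ∅.
  x = 6: f ≡ 0 at y ∈ {2}; g ≡ 0 at y ∈ {5}; common: ∅.
  x = 7: f ≡ 0 at y ∈ {10}; g ≡ 0 at y ∈ {1}; common: ∅.
  x = 8: f ≡ 0 at y ∈ {7}; g ≡ 0 at y ∈ {8}; common: ∅.
  x = 9: f ≡ 0 at y ∈ {4}; g ≡ 0 at y ∈ {4}; common: {4}.
  x = 10: f ≡ 0 at y ∈ {1}; g ≡ 0 at y ∈ {0}; common: ∅.
Collecting: common zeros = {(9, 4)}, so the count is 1.
Comparison with the Bézout bound: 1 ≤ 1 = deg(f)·deg(g), as expected for curves with no common component (the bound is attained).


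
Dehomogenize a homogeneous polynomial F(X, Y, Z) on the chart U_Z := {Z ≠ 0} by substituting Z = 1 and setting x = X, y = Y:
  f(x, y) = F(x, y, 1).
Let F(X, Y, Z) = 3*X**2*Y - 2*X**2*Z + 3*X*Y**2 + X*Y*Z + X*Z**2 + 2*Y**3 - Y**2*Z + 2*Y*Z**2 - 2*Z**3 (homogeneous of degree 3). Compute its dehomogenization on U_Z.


f(x, y) = 3*x**2*y - 2*x**2 + 3*x*y**2 + x*y + x + 2*y**3 - y**2 + 2*y - 2

On U_Z we set Z = 1. Each monomial c·X^i·Y^j·Z^k in F becomes c·x^i·y^j·1^k = c·x^i·y^j.
Substituting Z = 1: F(X, Y, 1) = 3*x**2*y - 2*x**2 + 3*x*y**2 + x*y + x + 2*y**3 - y**2 + 2*y - 2.
Note: deg(f) ≤ deg(F) = 3; strict inequality happens when F is divisible by Z (lost terms).


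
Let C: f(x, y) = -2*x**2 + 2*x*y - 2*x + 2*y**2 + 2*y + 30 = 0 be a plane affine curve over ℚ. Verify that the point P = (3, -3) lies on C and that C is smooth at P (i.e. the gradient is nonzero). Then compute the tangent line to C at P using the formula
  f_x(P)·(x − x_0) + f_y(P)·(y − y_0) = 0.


Tangent line at P: -20*x - 4*y + 48 = 0.

Step 1: f(3, -3) = 0, so P lies on C.
Step 2: partial derivatives
  f_x(x, y) = -4*x + 2*y - 2, f_y(x, y) = 2*x + 4*y + 2.
  f_x(P) = -20, f_y(P) = -4 (gradient nonzero, so P is smooth).
Step 3: tangent line at P: -20·(x − 3) + -4·(y − -3) = 0.
Expanding: -20*x - 4*y + 48 = 0.


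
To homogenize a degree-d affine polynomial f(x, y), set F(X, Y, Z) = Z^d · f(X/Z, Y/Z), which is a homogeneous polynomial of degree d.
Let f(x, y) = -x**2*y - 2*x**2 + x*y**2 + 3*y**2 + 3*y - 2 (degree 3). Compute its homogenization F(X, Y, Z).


F(X, Y, Z) = -X**2*Y - 2*X**2*Z + X*Y**2 + 3*Y**2*Z + 3*Y*Z**2 - 2*Z**3

deg(f) = 3.
Substitute x = X/Z, y = Y/Z into f, then multiply by Z^3.
  monomial -1·x^2·y^1 ↦ -1·X^2·Y^1·Z^0.
  monomial -2·x^2·y^0 ↦ -2·X^2·Y^0·Z^1.
  monomial 1·x^1·y^2 ↦ 1·X^1·Y^2·Z^0.
  monomial 3·x^0·y^2 ↦ 3·X^0·Y^2·Z^1.
  monomial 3·x^0·y^1 ↦ 3·X^0·Y^1·Z^2.
  monomial -2·x^0·y^0 ↦ -2·X^0·Y^0·Z^3.
Collecting: F(X, Y, Z) = -X**2*Y - 2*X**2*Z + X*Y**2 + 3*Y**2*Z + 3*Y*Z**2 - 2*Z**3.


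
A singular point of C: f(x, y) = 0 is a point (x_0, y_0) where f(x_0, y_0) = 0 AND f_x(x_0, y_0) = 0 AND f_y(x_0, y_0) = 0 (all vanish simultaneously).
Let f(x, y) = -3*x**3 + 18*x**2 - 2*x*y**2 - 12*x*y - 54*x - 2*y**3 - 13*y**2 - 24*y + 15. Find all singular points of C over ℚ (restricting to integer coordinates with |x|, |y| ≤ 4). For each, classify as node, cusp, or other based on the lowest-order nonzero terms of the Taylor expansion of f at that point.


Singular points: {(2, -3)}; classification: cusp.

Compute partial derivatives:
  f_x = -9*x**2 + 36*x - 2*y**2 - 12*y - 54.
  f_y = -4*x*y - 12*x - 6*y**2 - 26*y - 24.
Scan x_0 ∈ {−4, ..., 4}. For each x_0, f_y(x_0, y) is a polynomial in y; find its integer roots y ∈ {−4, ..., 4}, then test f_x and f at those candidates.
  x = -4: f_y(-4, y) = -6*y**2 - 10*y + 24; vanishes at y ∈ {-3}. (-4, -3): f_x = -324 ≠ 0.
  x = -3: f_y(-3, y) = -6*y**2 - 14*y + 12; vanishes at y ∈ {-3}. (-3, -3): f_x = -225 ≠ 0.
  x = -2: f_y(-2, y) = -6*y**2 - 18*y; vanishes at y ∈ {-3, 0}. (-2, -3): f_x = -144 ≠ 0; (-2, 0): f_x = -162 ≠ 0.
  x = -1: f_y(-1, y) = -6*y**2 - 22*y - 12; vanishes at y ∈ {-3}. (-1, -3): f_x = -81 ≠ 0.
  x = 0: f_y(0, y) = -6*y**2 - 26*y - 24; vanishes at y ∈ {-3}. (0, -3): f_x = -36 ≠ 0.
  x = 1: f_y(1, y) = -6*y**2 - 30*y - 36; vanishes at y ∈ {-3, -2}. (1, -3): f_x = -9 ≠ 0; (1, -2): f_x = -11 ≠ 0.
  x = 2: f_y(2, y) = -6*y**2 - 34*y - 48; vanishes at y ∈ {-3}. (2, -3): f_x = 0, f = 0 — SINGULAR.
  x = 3: f_y(3, y) = -6*y**2 - 38*y - 60; vanishes at y ∈ {-3}. (3, -3): f_x = -9 ≠ 0.
  x = 4: f_y(4, y) = -6*y**2 - 42*y - 72; vanishes at y ∈ {-4, -3}. (4, -4): f_x = -38 ≠ 0; (4, -3): f_x = -36 ≠ 0.
Only singular point on the grid: (2, -3).
Classify: substitute x = 2 + u, y = -3 + v and expand: f = -3*u**3 - 2*u*v**2 - 2*v**3 + v**2.
No constant or linear terms (consistent with a singular point). Quadratic part: v**2. Cubic part: -3*u**3 - 2*u*v**2 - 2*v**3.
The quadratic part v**2 is a perfect square, so there is a single (double) tangent line v = 0, i.e. y = -3. Restricting the cubic part to that line (v = 0) leaves -3*u**3 ≠ 0, so f is not divisible by v and the branch is v² ≈ 3*u**3 to lowest order — this is a cusp.
Classification: cusp.


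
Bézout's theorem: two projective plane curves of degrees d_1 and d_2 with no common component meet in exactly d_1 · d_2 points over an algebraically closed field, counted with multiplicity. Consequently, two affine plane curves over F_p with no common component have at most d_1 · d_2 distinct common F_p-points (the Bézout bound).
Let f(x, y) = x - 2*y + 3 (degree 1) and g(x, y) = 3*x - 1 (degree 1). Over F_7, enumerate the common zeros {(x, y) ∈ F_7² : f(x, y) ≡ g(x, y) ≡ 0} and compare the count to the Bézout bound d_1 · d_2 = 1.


Common zeros: {(5, 4)}; count = 1; Bézout bound = 1.

deg(f) = 1, deg(g) = 1, so Bézout bound = 1.
Scan x ∈ F_7. For each x, list the y ∈ F_7 with f(x, y) ≡ 0 and those with g(x, y) ≡ 0 (mod 7); the common zeros in that column are the intersection.
  x = 0: f ≡ 0 at y ∈ {5}; g ≡ 0 at y ∈ ∅; common: ∅.
  x = 1: f ≡ 0 at y ∈ {2}; g ≡ 0 at y ∈ ∅; common: ∅.
  x = 2: f ≡ 0 at y ∈ {6}; g ≡ 0 at y ∈ ∅; common: ∅.
  x = 3: f ≡ 0 at y ∈ {3}; g ≡ 0 at y ∈ ∅; common: ∅.
  x = 4: f ≡ 0 at y ∈ {0}; g ≡ 0 at y ∈ ∅; common: ∅.
  x = 5: f ≡ 0 at y ∈ {4}; g ≡ 0 at y ∈ {0, 1, 2, 3, 4, 5, 6}; common: {4}.
  x = 6: f ≡ 0 at y ∈ {1}; g ≡ 0 at y ∈ ∅; common: ∅.
Collecting: common zeros = {(5, 4)}, so the count is 1.
Comparison with the Bézout bound: 1 ≤ 1 = deg(f)·deg(g), as expected for curves with no common component (the bound is attained).


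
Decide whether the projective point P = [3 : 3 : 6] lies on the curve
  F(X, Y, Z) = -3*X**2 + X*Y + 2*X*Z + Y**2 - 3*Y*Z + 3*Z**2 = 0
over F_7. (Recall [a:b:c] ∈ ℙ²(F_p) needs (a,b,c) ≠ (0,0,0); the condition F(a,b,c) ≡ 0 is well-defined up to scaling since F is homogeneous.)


F(3,3,6) ≡ 4 (mod 7); P is NOT on the curve.

Evaluate F(3, 3, 6) term-by-term (mod 7).
  -3*X**2 ↦ -3·9·1·1 = -27
  X*Y ↦ 1·3·3·1 = 9
  2*X*Z ↦ 2·3·1·6 = 36
  Y**2 ↦ 1·1·9·1 = 9
  -3*Y*Z ↦ -3·1·3·6 = -54
  3*Z**2 ↦ 3·1·1·36 = 108
Sum: F(3, 3, 6) = (-27) + (9) + (36) + (9) + (-54) + (108) = 81.
Reducing mod 7: 81 ≡ 4 (mod 7).
Since F(a, b, c) ≡ 4 ≠ 0 (mod 7), P does NOT lie on the curve.


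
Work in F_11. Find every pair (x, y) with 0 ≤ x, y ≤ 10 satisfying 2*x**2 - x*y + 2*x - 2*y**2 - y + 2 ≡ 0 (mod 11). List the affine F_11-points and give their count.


Affine F_11-points: {(2, 2), (3, 4), (3, 5), (4, 5), (4, 9), (5, 9), (5, 10), (6, 1), (9, 2), (9, 4), (10, 1), (10, 10)}; count = 12.

For each of the 121 pairs (x, y) ∈ F_11², evaluate f(x, y) mod 11. Record the zeros.
  x = 0: [0↦2, 1↦10, 2↦3, 3↦3, 4↦10, 5↦2, 6↦1, 7↦7, 8↦9, 9↦7, 10↦1]  zeros at y ∈ ∅
  x = 1: [0↦6, 1↦2, 2↦5, 3↦4, 4↦10, 5↦1, 6↦10, 7↦4, 8↦5, 9↦2, 10↦6]  zeros at y ∈ ∅
  x = 2: [0↦3, 1↦9, 2↦0, 3↦9, 4↦3, 5↦4, 6↦1, 7↦5, 8↦5, 9↦1, 10↦4]  zeros at y ∈ {2}
  x = 3: [0↦4, 1↦9, 2↦10, 3↦7, 4↦0, 5↦0, 6↦7, 7↦10, 8↦9, 9↦4, 10↦6]  zeros at y ∈ {4, 5}
  x = 4: [0↦9, 1↦2, 2↦2, 3↦9, 4↦1, 5↦0, 6↦6, 7↦8, 8↦6, 9↦0, 10↦1]  zeros at y ∈ {5, 9}
  x = 5: [0↦7, 1↦10, 2↦9, 3↦4, 4↦6, 5↦4, 6↦9, 7↦10, 8↦7, 9↦0, 10↦0]  zeros at y ∈ {9, 10}
  x = 6: [0↦9, 1↦0, 2↦9, 3↦3, 4↦4, 5↦1, 6↦5, 7↦5, 8↦1, 9↦4, 10↦3]  zeros at y ∈ {1}
  x = 7: [0↦4, 1↦5, 2↦2, 3↦6, 4↦6, 5↦2, 6↦5, 7↦4, 8↦10, 9↦1, 10↦10]  zeros at y ∈ ∅
  x = 8: [0↦3, 1↦3, 2↦10, 3↦2, 4↦1, 5↦7, 6↦9, 7↦7, 8↦1, 9↦2, 10↦10]  zeros at y ∈ ∅
  x = 9: [0↦6, 1↦5, 2↦0, 3↦2, 4↦0, 5↦5, 6↦6, 7↦3, 8↦7, 9↦7, 10↦3]  zeros at y ∈ {2, 4}
  x = 10: [0↦2, 1↦0, 2↦5, 3↦6, 4↦3, 5↦7, 6↦7, 7↦3, 8↦6, 9↦5, 10↦0]  zeros at y ∈ {1, 10}
Collecting zeros: affine points = {(2, 2), (3, 4), (3, 5), (4, 5), (4, 9), (5, 9), (5, 10), (6, 1), (9, 2), (9, 4), (10, 1), (10, 10)}.
Total count |C(F_11)_aff| = 12.


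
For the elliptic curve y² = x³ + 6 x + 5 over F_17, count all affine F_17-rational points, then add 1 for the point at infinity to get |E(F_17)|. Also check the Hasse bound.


Affine points = {(2, 5), (2, 12), (3, 4), (3, 13), (4, 5), (4, 12), (6, 6), (6, 11), (7, 4), (7, 13), (8, 2), (8, 15), (11, 5), (11, 12), (13, 6), (13, 11), (15, 6), (15, 11), (16, 7), (16, 10)}; affine count = 20; |E(F_17)| = 21.

Discriminant check: Δ ∝ 4a³ + 27b² = 4·6³ + 27·5² = 4·216 + 27·25 ≡ 9 (mod 17). Nonzero ⇒ E is nonsingular.
For each x ∈ F_17, compute rhs = x³ + 6·x + 5 mod 17, then count y ∈ F_17 with y² ≡ rhs.
  x = 0: rhs = 5, matching y values: none (0 points).
  x = 1: rhs = 12, matching y values: none (0 points).
  x = 2: rhs = 8, matching y values: 5, 12 (2 points).
  x = 3: rhs = 16, matching y values: 4, 13 (2 points).
  x = 4: rhs = 8, matching y values: 5, 12 (2 points).
  x = 5: rhs = 7, matching y values: none (0 points).
  x = 6: rhs = 2, matching y values: 6, 11 (2 points).
  x = 7: rhs = 16, matching y values: 4, 13 (2 points).
  x = 8: rhs = 4, matching y values: 2, 15 (2 points).
  x = 9: rhs = 6, matching y values: none (0 points).
  x = 10: rhs = 11, matching y values: none (0 points).
  x = 11: rhs = 8, matching y values: 5, 12 (2 points).
  x = 12: rhs = 3, matching y values: none (0 points).
  x = 13: rhs = 2, matching y values: 6, 11 (2 points).
  x = 14: rhs = 11, matching y values: none (0 points).
  x = 15: rhs = 2, matching y values: 6, 11 (2 points).
  x = 16: rhs = 15, matching y values: 7, 10 (2 points).
Total affine count: 20.
Full point count |E(F_17)| = 20 + 1 = 21.
Hasse bound: |21 − (17+1)| = |3| = 3 ≤ 2√17 ≈ 8.2462 ✓.


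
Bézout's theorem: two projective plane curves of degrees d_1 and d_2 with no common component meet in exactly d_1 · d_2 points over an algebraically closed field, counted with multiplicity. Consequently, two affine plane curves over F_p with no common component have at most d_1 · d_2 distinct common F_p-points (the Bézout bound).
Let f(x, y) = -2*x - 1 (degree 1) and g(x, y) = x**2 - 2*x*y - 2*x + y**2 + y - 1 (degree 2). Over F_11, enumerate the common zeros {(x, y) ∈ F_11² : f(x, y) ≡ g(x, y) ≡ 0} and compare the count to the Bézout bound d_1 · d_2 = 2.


Common zeros: {(5, 2), (5, 7)}; count = 2; Bézout bound = 2.

deg(f) = 1, deg(g) = 2, so Bézout bound = 2.
Scan x ∈ F_11. For each x, list the y ∈ F_11 with f(x, y) ≡ 0 and those with g(x, y) ≡ 0 (mod 11); the common zeros in that column are the intersection.
  x = 0: f ≡ 0 at y ∈ ∅; g ≡ 0 at y ∈ {3, 7}; common: ∅.
  x = 1: f ≡ 0 at y ∈ ∅; g ≡ 0 at y ∈ {2, 10}; common: ∅.
  x = 2: f ≡ 0 at y ∈ ∅; g ≡ 0 at y ∈ ∅; common: ∅.
  x = 3: f ≡ 0 at y ∈ ∅; g ≡ 0 at y ∈ ∅; common: ∅.
  x = 4: f ≡ 0 at y ∈ ∅; g ≡ 0 at y ∈ ∅; common: ∅.
  x = 5: f ≡ 0 at y ∈ {0, 1, 2, 3, 4, 5, 6, 7, 8, 9, 10}; g ≡ 0 at y ∈ {2, 7}; common: {2, 7}.
  x = 6: f ≡ 0 at y ∈ ∅; g ≡ 0 at y ∈ ∅; common: ∅.
  x = 7: f ≡ 0 at y ∈ ∅; g ≡ 0 at y ∈ {1}; common: ∅.
  x = 8: f ≡ 0 at y ∈ ∅; g ≡ 0 at y ∈ {1, 3}; common: ∅.
  x = 9: f ≡ 0 at y ∈ ∅; g ≡ 0 at y ∈ ∅; common: ∅.
  x = 10: f ≡ 0 at y ∈ ∅; g ≡ 0 at y ∈ {9, 10}; common: ∅.
Collecting: common zeros = {(5, 2), (5, 7)}, so the count is 2.
Comparison with the Bézout bound: 2 ≤ 2 = deg(f)·deg(g), as expected for curves with no common component (the bound is attained).


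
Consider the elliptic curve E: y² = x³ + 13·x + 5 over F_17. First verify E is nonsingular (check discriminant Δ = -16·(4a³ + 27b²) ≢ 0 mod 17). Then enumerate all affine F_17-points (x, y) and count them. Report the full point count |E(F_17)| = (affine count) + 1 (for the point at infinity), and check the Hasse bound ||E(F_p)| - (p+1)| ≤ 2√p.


Affine points = {(1, 6), (1, 11), (4, 6), (4, 11), (5, 5), (5, 12), (8, 3), (8, 14), (9, 1), (9, 16), (10, 8), (10, 9), (11, 0), (12, 6), (12, 11), (13, 5), (13, 12), (16, 5), (16, 12)}; affine count = 19; |E(F_17)| = 20.

Discriminant check: Δ ∝ 4a³ + 27b² = 4·13³ + 27·5² = 4·2197 + 27·25 ≡ 11 (mod 17). Nonzero ⇒ E is nonsingular.
For each x ∈ F_17, compute rhs = x³ + 13·x + 5 mod 17, then count y ∈ F_17 with y² ≡ rhs.
  x = 0: rhs = 5, matching y values: none (0 points).
  x = 1: rhs = 2, matching y values: 6, 11 (2 points).
  x = 2: rhs = 5, matching y values: none (0 points).
  x = 3: rhs = 3, matching y values: none (0 points).
  x = 4: rhs = 2, matching y values: 6, 11 (2 points).
  x = 5: rhs = 8, matching y values: 5, 12 (2 points).
  x = 6: rhs = 10, matching y values: none (0 points).
  x = 7: rhs = 14, matching y values: none (0 points).
  x = 8: rhs = 9, matching y values: 3, 14 (2 points).
  x = 9: rhs = 1, matching y values: 1, 16 (2 points).
  x = 10: rhs = 13, matching y values: 8, 9 (2 points).
  x = 11: rhs = 0, matching y values: 0 (1 points).
  x = 12: rhs = 2, matching y values: 6, 11 (2 points).
  x = 13: rhs = 8, matching y values: 5, 12 (2 points).
  x = 14: rhs = 7, matching y values: none (0 points).
  x = 15: rhs = 5, matching y values: none (0 points).
  x = 16: rhs = 8, matching y values: 5, 12 (2 points).
Total affine count: 19.
Full point count |E(F_17)| = 19 + 1 = 20.
Hasse bound: |20 − (17+1)| = |2| = 2 ≤ 2√17 ≈ 8.2462 ✓.


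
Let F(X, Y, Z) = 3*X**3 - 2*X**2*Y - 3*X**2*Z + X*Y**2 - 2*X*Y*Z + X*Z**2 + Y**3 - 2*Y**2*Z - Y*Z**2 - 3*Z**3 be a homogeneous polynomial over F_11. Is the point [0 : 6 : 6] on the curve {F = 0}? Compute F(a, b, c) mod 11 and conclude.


F(0,6,6) ≡ 9 (mod 11); P is NOT on the curve.

Evaluate F(0, 6, 6) term-by-term (mod 11).
  3*X**3 ↦ 3·0·1·1 = 0
  -2*X**2*Y ↦ -2·0·6·1 = 0
  -3*X**2*Z ↦ -3·0·1·6 = 0
  X*Y**2 ↦ 1·0·36·1 = 0
  -2*X*Y*Z ↦ -2·0·6·6 = 0
  X*Z**2 ↦ 1·0·1·36 = 0
  Y**3 ↦ 1·1·216·1 = 216
  -2*Y**2*Z ↦ -2·1·36·6 = -432
  -Y*Z**2 ↦ -1·1·6·36 = -216
  -3*Z**3 ↦ -3·1·1·216 = -648
Sum: F(0, 6, 6) = (0) + (0) + (0) + (0) + (0) + (0) + (216) + (-432) + (-216) + (-648) = -1080.
Reducing mod 11: -1080 ≡ 9 (mod 11).
Since F(a, b, c) ≡ 9 ≠ 0 (mod 11), P does NOT lie on the curve.


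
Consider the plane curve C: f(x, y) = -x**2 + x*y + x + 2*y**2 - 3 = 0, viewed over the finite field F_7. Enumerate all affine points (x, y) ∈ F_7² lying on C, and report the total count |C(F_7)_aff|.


Affine F_7-points: {(1, 1), (1, 2), (2, 2), (2, 4), (3, 4), (3, 5)}; count = 6.

For each of the 49 pairs (x, y) ∈ F_7², evaluate f(x, y) mod 7. Record the zeros.
  x = 0: [0↦4, 1↦6, 2↦5, 3↦1, 4↦1, 5↦5, 6↦6]  zeros at y ∈ ∅
  x = 1: [0↦4, 1↦0, 2↦0, 3↦4, 4↦5, 5↦3, 6↦5]  zeros at y ∈ {1, 2}
  x = 2: [0↦2, 1↦6, 2↦0, 3↦5, 4↦0, 5↦6, 6↦2]  zeros at y ∈ {2, 4}
  x = 3: [0↦5, 1↦3, 2↦5, 3↦4, 4↦0, 5↦0, 6↦4]  zeros at y ∈ {4, 5}
  x = 4: [0↦6, 1↦5, 2↦1, 3↦1, 4↦5, 5↦6, 6↦4]  zeros at y ∈ ∅
  x = 5: [0↦5, 1↦5, 2↦2, 3↦3, 4↦1, 5↦3, 6↦2]  zeros at y ∈ ∅
  x = 6: [0↦2, 1↦3, 2↦1, 3↦3, 4↦2, 5↦5, 6↦5]  zeros at y ∈ ∅
Collecting zeros: affine points = {(1, 1), (1, 2), (2, 2), (2, 4), (3, 4), (3, 5)}.
Total count |C(F_7)_aff| = 6.


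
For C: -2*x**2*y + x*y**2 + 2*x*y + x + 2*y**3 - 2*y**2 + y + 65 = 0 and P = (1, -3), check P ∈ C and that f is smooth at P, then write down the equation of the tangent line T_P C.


Tangent line at P: 16*x + 61*y + 167 = 0.

Step 1: f(1, -3) = 0, so P lies on C.
Step 2: partial derivatives
  f_x(x, y) = -4*x*y + y**2 + 2*y + 1, f_y(x, y) = -2*x**2 + 2*x*y + 2*x + 6*y**2 - 4*y + 1.
  f_x(P) = 16, f_y(P) = 61 (gradient nonzero, so P is smooth).
Step 3: tangent line at P: 16·(x − 1) + 61·(y − -3) = 0.
Expanding: 16*x + 61*y + 167 = 0.


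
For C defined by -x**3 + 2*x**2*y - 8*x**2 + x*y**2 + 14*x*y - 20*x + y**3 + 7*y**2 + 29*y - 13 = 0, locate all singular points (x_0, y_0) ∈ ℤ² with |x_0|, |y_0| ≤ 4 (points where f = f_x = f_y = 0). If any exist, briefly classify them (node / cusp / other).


Singular points: {(-3, -1)}; classification: node.

Compute partial derivatives:
  f_x = -3*x**2 + 4*x*y - 16*x + y**2 + 14*y - 20.
  f_y = 2*x**2 + 2*x*y + 14*x + 3*y**2 + 14*y + 29.
Scan x_0 ∈ {−4, ..., 4}. For each x_0, f_y(x_0, y) is a polynomial in y; find its integer roots y ∈ {−4, ..., 4}, then test f_x and f at those candidates.
  x = -4: f_y(-4, y) = 3*y**2 + 6*y + 5; no integer root y with |y| ≤ 4.
  x = -3: f_y(-3, y) = 3*y**2 + 8*y + 5; vanishes at y ∈ {-1}. (-3, -1): f_x = 0, f = 0 — SINGULAR.
  x = -2: f_y(-2, y) = 3*y**2 + 10*y + 9; no integer root y with |y| ≤ 4.
  x = -1: f_y(-1, y) = 3*y**2 + 12*y + 17; no integer root y with |y| ≤ 4.
  x = 0: f_y(0, y) = 3*y**2 + 14*y + 29; no integer root y with |y| ≤ 4.
  x = 1: f_y(1, y) = 3*y**2 + 16*y + 45; no integer root y with |y| ≤ 4.
  x = 2: f_y(2, y) = 3*y**2 + 18*y + 65; no integer root y with |y| ≤ 4.
  x = 3: f_y(3, y) = 3*y**2 + 20*y + 89; no integer root y with |y| ≤ 4.
  x = 4: f_y(4, y) = 3*y**2 + 22*y + 117; no integer root y with |y| ≤ 4.
Only singular point on the grid: (-3, -1).
Classify: substitute x = -3 + u, y = -1 + v and expand: f = -u**3 + 2*u**2*v - u**2 + u*v**2 + v**3 + v**2.
No constant or linear terms (consistent with a singular point). Quadratic part: -u**2 + v**2. Cubic part: -u**3 + 2*u**2*v + u*v**2 + v**3.
The quadratic part v**2 - u**2 = (v − u)(v + u) splits into two distinct linear factors, so there are two distinct tangent lines y − -1 = ±(x − -3) — this is a node (ordinary double point).
Classification: node.


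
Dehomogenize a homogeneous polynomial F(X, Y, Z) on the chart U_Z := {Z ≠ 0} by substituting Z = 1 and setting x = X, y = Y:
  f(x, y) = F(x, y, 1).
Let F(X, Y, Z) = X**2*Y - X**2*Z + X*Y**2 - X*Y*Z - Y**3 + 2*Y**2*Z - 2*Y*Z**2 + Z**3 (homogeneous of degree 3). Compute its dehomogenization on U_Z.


f(x, y) = x**2*y - x**2 + x*y**2 - x*y - y**3 + 2*y**2 - 2*y + 1

On U_Z we set Z = 1. Each monomial c·X^i·Y^j·Z^k in F becomes c·x^i·y^j·1^k = c·x^i·y^j.
Substituting Z = 1: F(X, Y, 1) = x**2*y - x**2 + x*y**2 - x*y - y**3 + 2*y**2 - 2*y + 1.
Note: deg(f) ≤ deg(F) = 3; strict inequality happens when F is divisible by Z (lost terms).


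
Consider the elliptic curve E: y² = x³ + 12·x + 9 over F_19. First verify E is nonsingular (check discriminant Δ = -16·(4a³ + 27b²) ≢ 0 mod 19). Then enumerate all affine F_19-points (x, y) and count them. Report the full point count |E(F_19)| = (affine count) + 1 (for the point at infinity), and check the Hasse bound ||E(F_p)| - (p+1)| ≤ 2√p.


Affine points = {(0, 3), (0, 16), (4, 8), (4, 11), (5, 2), (5, 17), (8, 3), (8, 16), (11, 3), (11, 16), (12, 0), (13, 5), (13, 14), (15, 7), (15, 12)}; affine count = 15; |E(F_19)| = 16.

Discriminant check: Δ ∝ 4a³ + 27b² = 4·12³ + 27·9² = 4·1728 + 27·81 ≡ 17 (mod 19). Nonzero ⇒ E is nonsingular.
For each x ∈ F_19, compute rhs = x³ + 12·x + 9 mod 19, then count y ∈ F_19 with y² ≡ rhs.
  x = 0: rhs = 9, matching y values: 3, 16 (2 points).
  x = 1: rhs = 3, matching y values: none (0 points).
  x = 2: rhs = 3, matching y values: none (0 points).
  x = 3: rhs = 15, matching y values: none (0 points).
  x = 4: rhs = 7, matching y values: 8, 11 (2 points).
  x = 5: rhs = 4, matching y values: 2, 17 (2 points).
  x = 6: rhs = 12, matching y values: none (0 points).
  x = 7: rhs = 18, matching y values: none (0 points).
  x = 8: rhs = 9, matching y values: 3, 16 (2 points).
  x = 9: rhs = 10, matching y values: none (0 points).
  x = 10: rhs = 8, matching y values: none (0 points).
  x = 11: rhs = 9, matching y values: 3, 16 (2 points).
  x = 12: rhs = 0, matching y values: 0 (1 points).
  x = 13: rhs = 6, matching y values: 5, 14 (2 points).
  x = 14: rhs = 14, matching y values: none (0 points).
  x = 15: rhs = 11, matching y values: 7, 12 (2 points).
  x = 16: rhs = 3, matching y values: none (0 points).
  x = 17: rhs = 15, matching y values: none (0 points).
  x = 18: rhs = 15, matching y values: none (0 points).
Total affine count: 15.
Full point count |E(F_19)| = 15 + 1 = 16.
Hasse bound: |16 − (19+1)| = |-4| = 4 ≤ 2√19 ≈ 8.7178 ✓.


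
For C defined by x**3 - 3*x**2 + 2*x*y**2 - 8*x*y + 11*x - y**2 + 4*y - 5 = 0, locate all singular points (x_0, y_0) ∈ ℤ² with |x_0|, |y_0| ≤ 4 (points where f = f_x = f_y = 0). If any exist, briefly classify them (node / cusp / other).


Singular points: {(1, 2)}; classification: cusp.

Compute partial derivatives:
  f_x = 3*x**2 - 6*x + 2*y**2 - 8*y + 11.
  f_y = 4*x*y - 8*x - 2*y + 4.
Scan x_0 ∈ {−4, ..., 4}. For each x_0, f_y(x_0, y) is a polynomial in y; find its integer roots y ∈ {−4, ..., 4}, then test f_x and f at those candidates.
  x = -4: f_y(-4, y) = 36 - 18*y; vanishes at y ∈ {2}. (-4, 2): f_x = 75 ≠ 0.
  x = -3: f_y(-3, y) = 28 - 14*y; vanishes at y ∈ {2}. (-3, 2): f_x = 48 ≠ 0.
  x = -2: f_y(-2, y) = 20 - 10*y; vanishes at y ∈ {2}. (-2, 2): f_x = 27 ≠ 0.
  x = -1: f_y(-1, y) = 12 - 6*y; vanishes at y ∈ {2}. (-1, 2): f_x = 12 ≠ 0.
  x = 0: f_y(0, y) = 4 - 2*y; vanishes at y ∈ {2}. (0, 2): f_x = 3 ≠ 0.
  x = 1: f_y(1, y) = 2*y - 4; vanishes at y ∈ {2}. (1, 2): f_x = 0, f = 0 — SINGULAR.
  x = 2: f_y(2, y) = 6*y - 12; vanishes at y ∈ {2}. (2, 2): f_x = 3 ≠ 0.
  x = 3: f_y(3, y) = 10*y - 20; vanishes at y ∈ {2}. (3, 2): f_x = 12 ≠ 0.
  x = 4: f_y(4, y) = 14*y - 28; vanishes at y ∈ {2}. (4, 2): f_x = 27 ≠ 0.
Only singular point on the grid: (1, 2).
Classify: substitute x = 1 + u, y = 2 + v and expand: f = u**3 + 2*u*v**2 + v**2.
No constant or linear terms (consistent with a singular point). Quadratic part: v**2. Cubic part: u**3 + 2*u*v**2.
The quadratic part v**2 is a perfect square, so there is a single (double) tangent line v = 0, i.e. y = 2. Restricting the cubic part to that line (v = 0) leaves u**3 ≠ 0, so f is not divisible by v and the branch is v² ≈ -u**3 to lowest order — this is a cusp.
Classification: cusp.


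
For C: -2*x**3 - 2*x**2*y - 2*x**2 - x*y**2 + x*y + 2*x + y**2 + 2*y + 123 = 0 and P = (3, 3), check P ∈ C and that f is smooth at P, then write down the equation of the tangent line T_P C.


Tangent line at P: -106*x - 25*y + 393 = 0.

Step 1: f(3, 3) = 0, so P lies on C.
Step 2: partial derivatives
  f_x(x, y) = -6*x**2 - 4*x*y - 4*x - y**2 + y + 2, f_y(x, y) = -2*x**2 - 2*x*y + x + 2*y + 2.
  f_x(P) = -106, f_y(P) = -25 (gradient nonzero, so P is smooth).
Step 3: tangent line at P: -106·(x − 3) + -25·(y − 3) = 0.
Expanding: -106*x - 25*y + 393 = 0.


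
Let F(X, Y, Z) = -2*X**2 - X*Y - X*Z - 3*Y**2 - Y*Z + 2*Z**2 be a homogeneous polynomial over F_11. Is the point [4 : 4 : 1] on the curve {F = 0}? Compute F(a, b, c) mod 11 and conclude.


F(4,4,1) ≡ 8 (mod 11); P is NOT on the curve.

Evaluate F(4, 4, 1) term-by-term (mod 11).
  -2*X**2 ↦ -2·16·1·1 = -32
  -X*Y ↦ -1·4·4·1 = -16
  -X*Z ↦ -1·4·1·1 = -4
  -3*Y**2 ↦ -3·1·16·1 = -48
  -Y*Z ↦ -1·1·4·1 = -4
  2*Z**2 ↦ 2·1·1·1 = 2
Sum: F(4, 4, 1) = (-32) + (-16) + (-4) + (-48) + (-4) + (2) = -102.
Reducing mod 11: -102 ≡ 8 (mod 11).
Since F(a, b, c) ≡ 8 ≠ 0 (mod 11), P does NOT lie on the curve.


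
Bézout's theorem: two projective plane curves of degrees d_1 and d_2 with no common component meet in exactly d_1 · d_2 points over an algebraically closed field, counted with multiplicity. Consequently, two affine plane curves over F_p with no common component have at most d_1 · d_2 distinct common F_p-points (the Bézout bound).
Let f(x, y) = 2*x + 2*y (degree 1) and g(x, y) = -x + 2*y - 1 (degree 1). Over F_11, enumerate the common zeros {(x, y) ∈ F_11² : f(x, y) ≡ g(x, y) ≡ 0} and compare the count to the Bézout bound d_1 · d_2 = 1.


Common zeros: {(7, 4)}; count = 1; Bézout bound = 1.

deg(f) = 1, deg(g) = 1, so Bézout bound = 1.
Scan x ∈ F_11. For each x, list the y ∈ F_11 with f(x, y) ≡ 0 and those with g(x, y) ≡ 0 (mod 11); the common zeros in that column are the intersection.
  x = 0: f ≡ 0 at y ∈ {0}; g ≡ 0 at y ∈ {6}; common: ∅.
  x = 1: f ≡ 0 at y ∈ {10}; g ≡ 0 at y ∈ {1}; common: ∅.
  x = 2: f ≡ 0 at y ∈ {9}; g ≡ 0 at y ∈ {7}; common: ∅.
  x = 3: f ≡ 0 at y ∈ {8}; g ≡ 0 at y ∈ {2}; common: ∅.
  x = 4: f ≡ 0 at y ∈ {7}; g ≡ 0 at y ∈ {8}; common: ∅.
  x = 5: f ≡ 0 at y ∈ {6}; g ≡ 0 at y ∈ {3}; common: ∅.
  x = 6: f ≡ 0 at y ∈ {5}; g ≡ 0 at y ∈ {9}; common: ∅.
  x = 7: f ≡ 0 at y ∈ {4}; g ≡ 0 at y ∈ {4}; common: {4}.
  x = 8: f ≡ 0 at y ∈ {3}; g ≡ 0 at y ∈ {10}; common: ∅.
  x = 9: f ≡ 0 at y ∈ {2}; g ≡ 0 at y ∈ {5}; common: ∅.
  x = 10: f ≡ 0 at y ∈ {1}; g ≡ 0 at y ∈ {0}; common: ∅.
Collecting: common zeros = {(7, 4)}, so the count is 1.
Comparison with the Bézout bound: 1 ≤ 1 = deg(f)·deg(g), as expected for curves with no common component (the bound is attained).


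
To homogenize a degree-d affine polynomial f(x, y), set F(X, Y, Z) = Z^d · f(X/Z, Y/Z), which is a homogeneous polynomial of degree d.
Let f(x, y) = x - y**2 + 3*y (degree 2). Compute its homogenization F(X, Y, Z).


F(X, Y, Z) = X*Z - Y**2 + 3*Y*Z

deg(f) = 2.
Substitute x = X/Z, y = Y/Z into f, then multiply by Z^2.
  monomial 1·x^1·y^0 ↦ 1·X^1·Y^0·Z^1.
  monomial -1·x^0·y^2 ↦ -1·X^0·Y^2·Z^0.
  monomial 3·x^0·y^1 ↦ 3·X^0·Y^1·Z^1.
Collecting: F(X, Y, Z) = X*Z - Y**2 + 3*Y*Z.


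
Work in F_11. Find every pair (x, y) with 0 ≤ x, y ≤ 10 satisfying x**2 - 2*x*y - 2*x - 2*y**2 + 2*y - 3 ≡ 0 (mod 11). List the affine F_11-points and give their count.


Affine F_11-points: {(1, 3), (1, 8), (3, 0), (3, 9), (6, 8), (6, 9), (7, 2), (7, 3), (10, 0), (10, 2)}; count = 10.

For each of the 121 pairs (x, y) ∈ F_11², evaluate f(x, y) mod 11. Record the zeros.
  x = 0: [0↦8, 1↦8, 2↦4, 3↦7, 4↦6, 5↦1, 6↦3, 7↦1, 8↦6, 9↦7, 10↦4]  zeros at y ∈ ∅
  x = 1: [0↦7, 1↦5, 2↦10, 3↦0, 4↦8, 5↦1, 6↦1, 7↦8, 8↦0, 9↦10, 10↦5]  zeros at y ∈ {3, 8}
  x = 2: [0↦8, 1↦4, 2↦7, 3↦6, 4↦1, 5↦3, 6↦1, 7↦6, 8↦7, 9↦4, 10↦8]  zeros at y ∈ ∅
  x = 3: [0↦0, 1↦5, 2↦6, 3↦3, 4↦7, 5↦7, 6↦3, 7↦6, 8↦5, 9↦0, 10↦2]  zeros at y ∈ {0, 9}
  x = 4: [0↦5, 1↦8, 2↦7, 3↦2, 4↦4, 5↦2, 6↦7, 7↦8, 8↦5, 9↦9, 10↦9]  zeros at y ∈ ∅
  x = 5: [0↦1, 1↦2, 2↦10, 3↦3, 4↦3, 5↦10, 6↦2, 7↦1, 8↦7, 9↦9, 10↦7]  zeros at y ∈ ∅
  x = 6: [0↦10, 1↦9, 2↦4, 3↦6, 4↦4, 5↦9, 6↦10, 7↦7, 8↦0, 9↦0, 10↦7]  zeros at y ∈ {8, 9}
  x = 7: [0↦10, 1↦7, 2↦0, 3↦0, 4↦7, 5↦10, 6↦9, 7↦4, 8↦6, 9↦4, 10↦9]  zeros at y ∈ {2, 3}
  x = 8: [0↦1, 1↦7, 2↦9, 3↦7, 4↦1, 5↦2, 6↦10, 7↦3, 8↦3, 9↦10, 10↦2]  zeros at y ∈ ∅
  x = 9: [0↦5, 1↦9, 2↦9, 3↦5, 4↦8, 5↦7, 6↦2, 7↦4, 8↦2, 9↦7, 10↦8]  zeros at y ∈ ∅
  x = 10: [0↦0, 1↦2, 2↦0, 3↦5, 4↦6, 5↦3, 6↦7, 7↦7, 8↦3, 9↦6, 10↦5]  zeros at y ∈ {0, 2}
Collecting zeros: affine points = {(1, 3), (1, 8), (3, 0), (3, 9), (6, 8), (6, 9), (7, 2), (7, 3), (10, 0), (10, 2)}.
Total count |C(F_11)_aff| = 10.


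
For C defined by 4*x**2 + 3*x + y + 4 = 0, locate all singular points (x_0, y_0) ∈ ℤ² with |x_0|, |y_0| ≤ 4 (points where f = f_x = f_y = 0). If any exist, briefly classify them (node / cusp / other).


No singular points in the scanned grid; C is smooth there.

Compute partial derivatives:
  f_x = 8*x + 3.
  f_y = 1.
f_y = 1 is a nonzero constant, so f_y never vanishes: no point (x, y) can satisfy f = f_x = f_y = 0. In particular no (x, y) ∈ {−4, ..., 4}² is singular; the curve is smooth.


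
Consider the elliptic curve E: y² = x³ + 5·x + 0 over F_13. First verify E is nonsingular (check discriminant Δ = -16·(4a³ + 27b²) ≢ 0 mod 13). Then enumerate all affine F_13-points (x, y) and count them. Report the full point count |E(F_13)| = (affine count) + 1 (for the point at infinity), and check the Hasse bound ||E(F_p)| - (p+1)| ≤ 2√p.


Affine points = {(0, 0), (3, 4), (3, 9), (6, 5), (6, 8), (7, 1), (7, 12), (10, 6), (10, 7)}; affine count = 9; |E(F_13)| = 10.

Discriminant check: Δ ∝ 4a³ + 27b² = 4·5³ + 27·0² = 4·125 + 27·0 ≡ 6 (mod 13). Nonzero ⇒ E is nonsingular.
For each x ∈ F_13, compute rhs = x³ + 5·x + 0 mod 13, then count y ∈ F_13 with y² ≡ rhs.
  x = 0: rhs = 0, matching y values: 0 (1 points).
  x = 1: rhs = 6, matching y values: none (0 points).
  x = 2: rhs = 5, matching y values: none (0 points).
  x = 3: rhs = 3, matching y values: 4, 9 (2 points).
  x = 4: rhs = 6, matching y values: none (0 points).
  x = 5: rhs = 7, matching y values: none (0 points).
  x = 6: rhs = 12, matching y values: 5, 8 (2 points).
  x = 7: rhs = 1, matching y values: 1, 12 (2 points).
  x = 8: rhs = 6, matching y values: none (0 points).
  x = 9: rhs = 7, matching y values: none (0 points).
  x = 10: rhs = 10, matching y values: 6, 7 (2 points).
  x = 11: rhs = 8, matching y values: none (0 points).
  x = 12: rhs = 7, matching y values: none (0 points).
Total affine count: 9.
Full point count |E(F_13)| = 9 + 1 = 10.
Hasse bound: |10 − (13+1)| = |-4| = 4 ≤ 2√13 ≈ 7.2111 ✓.


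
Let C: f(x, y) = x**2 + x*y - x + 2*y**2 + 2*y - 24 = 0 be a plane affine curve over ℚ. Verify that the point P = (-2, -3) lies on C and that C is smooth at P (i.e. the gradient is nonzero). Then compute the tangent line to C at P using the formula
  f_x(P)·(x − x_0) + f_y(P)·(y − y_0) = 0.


Tangent line at P: -8*x - 12*y - 52 = 0.

Step 1: f(-2, -3) = 0, so P lies on C.
Step 2: partial derivatives
  f_x(x, y) = 2*x + y - 1, f_y(x, y) = x + 4*y + 2.
  f_x(P) = -8, f_y(P) = -12 (gradient nonzero, so P is smooth).
Step 3: tangent line at P: -8·(x − -2) + -12·(y − -3) = 0.
Expanding: -8*x - 12*y - 52 = 0.


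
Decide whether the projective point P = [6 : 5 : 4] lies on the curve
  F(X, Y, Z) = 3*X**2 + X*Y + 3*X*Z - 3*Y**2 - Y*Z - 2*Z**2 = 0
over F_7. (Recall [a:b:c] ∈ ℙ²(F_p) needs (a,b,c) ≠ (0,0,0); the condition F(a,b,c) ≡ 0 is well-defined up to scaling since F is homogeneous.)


F(6,5,4) ≡ 6 (mod 7); P is NOT on the curve.

Evaluate F(6, 5, 4) term-by-term (mod 7).
  3*X**2 ↦ 3·36·1·1 = 108
  X*Y ↦ 1·6·5·1 = 30
  3*X*Z ↦ 3·6·1·4 = 72
  -3*Y**2 ↦ -3·1·25·1 = -75
  -Y*Z ↦ -1·1·5·4 = -20
  -2*Z**2 ↦ -2·1·1·16 = -32
Sum: F(6, 5, 4) = (108) + (30) + (72) + (-75) + (-20) + (-32) = 83.
Reducing mod 7: 83 ≡ 6 (mod 7).
Since F(a, b, c) ≡ 6 ≠ 0 (mod 7), P does NOT lie on the curve.


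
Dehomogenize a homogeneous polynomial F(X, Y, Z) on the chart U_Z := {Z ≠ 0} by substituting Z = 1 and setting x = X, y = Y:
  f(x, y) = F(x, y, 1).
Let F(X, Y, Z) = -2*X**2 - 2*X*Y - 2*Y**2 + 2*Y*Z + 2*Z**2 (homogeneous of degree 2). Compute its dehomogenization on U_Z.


f(x, y) = -2*x**2 - 2*x*y - 2*y**2 + 2*y + 2

On U_Z we set Z = 1. Each monomial c·X^i·Y^j·Z^k in F becomes c·x^i·y^j·1^k = c·x^i·y^j.
Substituting Z = 1: F(X, Y, 1) = -2*x**2 - 2*x*y - 2*y**2 + 2*y + 2.
Note: deg(f) ≤ deg(F) = 2; strict inequality happens when F is divisible by Z (lost terms).


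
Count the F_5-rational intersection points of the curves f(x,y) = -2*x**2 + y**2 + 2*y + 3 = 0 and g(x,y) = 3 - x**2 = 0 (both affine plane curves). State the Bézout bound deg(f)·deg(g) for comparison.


Common zeros: ∅; count = 0; Bézout bound = 4.

deg(f) = 2, deg(g) = 2, so Bézout bound = 4.
Scan x ∈ F_5. For each x, list the y ∈ F_5 with f(x, y) ≡ 0 and those with g(x, y) ≡ 0 (mod 5); the common zeros in that column are the intersection.
  x = 0: f ≡ 0 at y ∈ ∅; g ≡ 0 at y ∈ ∅; common: ∅.
  x = 1: f ≡ 0 at y ∈ {4}; g ≡ 0 at y ∈ ∅; common: ∅.
  x = 2: f ≡ 0 at y ∈ {0, 3}; g ≡ 0 at y ∈ ∅; common: ∅.
  x = 3: f ≡ 0 at y ∈ {0, 3}; g ≡ 0 at y ∈ ∅; common: ∅.
  x = 4: f ≡ 0 at y ∈ {4}; g ≡ 0 at y ∈ ∅; common: ∅.
Collecting: common zeros = ∅, so the count is 0.
Comparison with the Bézout bound: 0 ≤ 4 = deg(f)·deg(g), as expected for curves with no common component (the affine F_5-count falls short of the bound because intersections may lie at infinity, over extension fields, or carry multiplicity).


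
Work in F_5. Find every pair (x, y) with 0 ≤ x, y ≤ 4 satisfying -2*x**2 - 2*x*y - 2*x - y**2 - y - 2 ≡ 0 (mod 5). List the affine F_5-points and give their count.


Affine F_5-points: {(1, 1), (2, 1), (2, 4), (3, 4)}; count = 4.

For each of the 25 pairs (x, y) ∈ F_5², evaluate f(x, y) mod 5. Record the zeros.
  x = 0: [0↦3, 1↦1, 2↦2, 3↦1, 4↦3]  zeros at y ∈ ∅
  x = 1: [0↦4, 1↦0, 2↦4, 3↦1, 4↦1]  zeros at y ∈ {1}
  x = 2: [0↦1, 1↦0, 2↦2, 3↦2, 4↦0]  zeros at y ∈ {1, 4}
  x = 3: [0↦4, 1↦1, 2↦1, 3↦4, 4↦0]  zeros at y ∈ {4}
  x = 4: [0↦3, 1↦3, 2↦1, 3↦2, 4↦1]  zeros at y ∈ ∅
Collecting zeros: affine points = {(1, 1), (2, 1), (2, 4), (3, 4)}.
Total count |C(F_5)_aff| = 4.


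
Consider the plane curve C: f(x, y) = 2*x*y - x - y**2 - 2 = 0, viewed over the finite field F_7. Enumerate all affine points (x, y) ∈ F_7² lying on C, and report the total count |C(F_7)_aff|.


Affine F_7-points: {(2, 2), (3, 1), (3, 5), (5, 0), (5, 3), (6, 6)}; count = 6.

For each of the 49 pairs (x, y) ∈ F_7², evaluate f(x, y) mod 7. Record the zeros.
  x = 0: [0↦5, 1↦4, 2↦1, 3↦3, 4↦3, 5↦1, 6↦4]  zeros at y ∈ ∅
  x = 1: [0↦4, 1↦5, 2↦4, 3↦1, 4↦3, 5↦3, 6↦1]  zeros at y ∈ ∅
  x = 2: [0↦3, 1↦6, 2↦0, 3↦6, 4↦3, 5↦5, 6↦5]  zeros at y ∈ {2}
  x = 3: [0↦2, 1↦0, 2↦3, 3↦4, 4↦3, 5↦0, 6↦2]  zeros at y ∈ {1, 5}
  x = 4: [0↦1, 1↦1, 2↦6, 3↦2, 4↦3, 5↦2, 6↦6]  zeros at y ∈ ∅
  x = 5: [0↦0, 1↦2, 2↦2, 3↦0, 4↦3, 5↦4, 6↦3]  zeros at y ∈ {0, 3}
  x = 6: [0↦6, 1↦3, 2↦5, 3↦5, 4↦3, 5↦6, 6↦0]  zeros at y ∈ {6}
Collecting zeros: affine points = {(2, 2), (3, 1), (3, 5), (5, 0), (5, 3), (6, 6)}.
Total count |C(F_7)_aff| = 6.


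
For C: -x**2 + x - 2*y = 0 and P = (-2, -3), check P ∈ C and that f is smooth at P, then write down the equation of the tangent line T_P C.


Tangent line at P: 5*x - 2*y + 4 = 0.

Step 1: f(-2, -3) = 0, so P lies on C.
Step 2: partial derivatives
  f_x(x, y) = 1 - 2*x, f_y(x, y) = -2.
  f_x(P) = 5, f_y(P) = -2 (gradient nonzero, so P is smooth).
Step 3: tangent line at P: 5·(x − -2) + -2·(y − -3) = 0.
Expanding: 5*x - 2*y + 4 = 0.


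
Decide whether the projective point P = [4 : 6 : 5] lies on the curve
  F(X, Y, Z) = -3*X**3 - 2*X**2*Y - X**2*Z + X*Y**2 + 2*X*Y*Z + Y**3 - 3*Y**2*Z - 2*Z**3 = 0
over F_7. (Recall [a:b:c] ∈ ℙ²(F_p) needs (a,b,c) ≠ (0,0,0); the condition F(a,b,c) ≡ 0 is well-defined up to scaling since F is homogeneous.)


F(4,6,5) ≡ 4 (mod 7); P is NOT on the curve.

Evaluate F(4, 6, 5) term-by-term (mod 7).
  -3*X**3 ↦ -3·64·1·1 = -192
  -2*X**2*Y ↦ -2·16·6·1 = -192
  -X**2*Z ↦ -1·16·1·5 = -80
  X*Y**2 ↦ 1·4·36·1 = 144
  2*X*Y*Z ↦ 2·4·6·5 = 240
  Y**3 ↦ 1·1·216·1 = 216
  -3*Y**2*Z ↦ -3·1·36·5 = -540
  -2*Z**3 ↦ -2·1·1·125 = -250
Sum: F(4, 6, 5) = (-192) + (-192) + (-80) + (144) + (240) + (216) + (-540) + (-250) = -654.
Reducing mod 7: -654 ≡ 4 (mod 7).
Since F(a, b, c) ≡ 4 ≠ 0 (mod 7), P does NOT lie on the curve.


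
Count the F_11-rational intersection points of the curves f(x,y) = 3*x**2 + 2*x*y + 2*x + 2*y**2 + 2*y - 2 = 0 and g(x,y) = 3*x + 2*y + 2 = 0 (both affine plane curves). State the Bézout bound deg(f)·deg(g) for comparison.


Common zeros: {(1, 3), (2, 7)}; count = 2; Bézout bound = 2.

deg(f) = 2, deg(g) = 1, so Bézout bound = 2.
Scan x ∈ F_11. For each x, list the y ∈ F_11 with f(x, y) ≡ 0 and those with g(x, y) ≡ 0 (mod 11); the common zeros in that column are the intersection.
  x = 0: f ≡ 0 at y ∈ {3, 7}; g ≡ 0 at y ∈ {10}; common: ∅.
  x = 1: f ≡ 0 at y ∈ {3, 6}; g ≡ 0 at y ∈ {3}; common: {3}.
  x = 2: f ≡ 0 at y ∈ {1, 7}; g ≡ 0 at y ∈ {7}; common: {7}.
  x = 3: f ≡ 0 at y ∈ {2, 5}; g ≡ 0 at y ∈ {0}; common: ∅.
  x = 4: f ≡ 0 at y ∈ {1, 5}; g ≡ 0 at y ∈ {4}; common: ∅.
  x = 5: f ≡ 0 at y ∈ ∅; g ≡ 0 at y ∈ {8}; common: ∅.
  x = 6: f ≡ 0 at y ∈ {2}; g ≡ 0 at y ∈ {1}; common: ∅.
  x = 7: f ≡ 0 at y ∈ ∅; g ≡ 0 at y ∈ {5}; common: ∅.
  x = 8: f ≡ 0 at y ∈ ∅; g ≡ 0 at y ∈ {9}; common: ∅.
  x = 9: f ≡ 0 at y ∈ {6}; g ≡ 0 at y ∈ {2}; common: ∅.
  x = 10: f ≡ 0 at y ∈ ∅; g ≡ 0 at y ∈ {6}; common: ∅.
Collecting: common zeros = {(1, 3), (2, 7)}, so the count is 2.
Comparison with the Bézout bound: 2 ≤ 2 = deg(f)·deg(g), as expected for curves with no common component (the bound is attained).


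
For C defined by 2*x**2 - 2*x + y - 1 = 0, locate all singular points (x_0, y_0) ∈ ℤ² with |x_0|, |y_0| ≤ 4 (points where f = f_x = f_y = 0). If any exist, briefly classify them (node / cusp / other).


No singular points in the scanned grid; C is smooth there.

Compute partial derivatives:
  f_x = 4*x - 2.
  f_y = 1.
f_y = 1 is a nonzero constant, so f_y never vanishes: no point (x, y) can satisfy f = f_x = f_y = 0. In particular no (x, y) ∈ {−4, ..., 4}² is singular; the curve is smooth.
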